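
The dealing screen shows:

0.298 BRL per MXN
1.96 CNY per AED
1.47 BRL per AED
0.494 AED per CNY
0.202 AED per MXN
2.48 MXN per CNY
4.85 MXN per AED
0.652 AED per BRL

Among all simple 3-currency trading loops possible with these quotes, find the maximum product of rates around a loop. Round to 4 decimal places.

MXN→AED→CNY→MXN: 0.202 × 1.96 × 2.48 = 0.98188
BRL→AED→MXN→BRL: 0.652 × 4.85 × 0.298 = 0.94234
Maximum is MXN→AED→CNY→MXN at 0.9819; no arbitrage — every cycle loses value.

0.9819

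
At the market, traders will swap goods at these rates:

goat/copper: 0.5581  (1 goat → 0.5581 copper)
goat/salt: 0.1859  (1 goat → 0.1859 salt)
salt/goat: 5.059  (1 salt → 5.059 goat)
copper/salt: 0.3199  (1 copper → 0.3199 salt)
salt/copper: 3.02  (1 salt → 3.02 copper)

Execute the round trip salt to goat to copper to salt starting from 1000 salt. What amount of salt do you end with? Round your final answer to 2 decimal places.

1000 salt × 5.059 = 5059 goat
5059 goat × 0.5581 = 2823.4279 copper
2823.4279 copper × 0.3199 = 903.21458521 salt

903.21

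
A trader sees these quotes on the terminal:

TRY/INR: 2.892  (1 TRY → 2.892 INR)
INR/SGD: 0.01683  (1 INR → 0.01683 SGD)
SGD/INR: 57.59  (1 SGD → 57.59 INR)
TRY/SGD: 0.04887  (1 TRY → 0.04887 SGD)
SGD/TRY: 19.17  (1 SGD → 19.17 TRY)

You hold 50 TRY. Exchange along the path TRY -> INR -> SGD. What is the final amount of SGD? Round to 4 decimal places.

50 TRY × 2.892 = 144.6 INR
144.6 INR × 0.01683 = 2.433618 SGD

2.4336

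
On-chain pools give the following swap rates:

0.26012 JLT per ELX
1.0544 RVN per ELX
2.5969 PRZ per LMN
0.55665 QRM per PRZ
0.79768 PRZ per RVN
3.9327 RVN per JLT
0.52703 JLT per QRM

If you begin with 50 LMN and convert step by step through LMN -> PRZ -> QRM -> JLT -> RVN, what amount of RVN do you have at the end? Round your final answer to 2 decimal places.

50 LMN × 2.5969 = 129.845 PRZ
129.845 PRZ × 0.55665 = 72.27821925 QRM
72.27821925 QRM × 0.52703 = 38.0927898913275 JLT
38.0927898913275 JLT × 3.9327 = 149.80751480562365925 RVN

149.81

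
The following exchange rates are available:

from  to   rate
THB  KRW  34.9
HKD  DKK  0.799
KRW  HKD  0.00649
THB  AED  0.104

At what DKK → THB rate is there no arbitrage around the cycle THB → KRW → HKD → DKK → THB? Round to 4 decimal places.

Known legs of the cycle: 34.9 × 0.00649 × 0.799 = 0.180974299
For no arbitrage the full-cycle product must be 1, so the missing rate is 1 / 0.180974299 ≈ 5.525646.

5.5256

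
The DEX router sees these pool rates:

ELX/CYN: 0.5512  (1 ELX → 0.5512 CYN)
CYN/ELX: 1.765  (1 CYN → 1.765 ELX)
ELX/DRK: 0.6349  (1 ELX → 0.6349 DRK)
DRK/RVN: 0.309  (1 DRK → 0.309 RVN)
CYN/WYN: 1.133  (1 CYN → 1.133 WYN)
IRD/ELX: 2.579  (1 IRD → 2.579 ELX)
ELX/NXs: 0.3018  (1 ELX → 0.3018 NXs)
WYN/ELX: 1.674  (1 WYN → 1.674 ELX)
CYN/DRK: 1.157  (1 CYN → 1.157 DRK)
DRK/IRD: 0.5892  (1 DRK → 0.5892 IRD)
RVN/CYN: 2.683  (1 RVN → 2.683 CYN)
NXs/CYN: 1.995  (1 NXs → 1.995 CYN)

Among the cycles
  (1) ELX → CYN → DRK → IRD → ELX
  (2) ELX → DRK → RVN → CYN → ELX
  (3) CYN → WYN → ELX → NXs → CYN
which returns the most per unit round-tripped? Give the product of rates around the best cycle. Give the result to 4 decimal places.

(1) 0.5512 × 1.157 × 0.5892 × 2.579 = 0.96907
(2) 0.6349 × 0.309 × 2.683 × 1.765 = 0.92903
(3) 1.133 × 1.674 × 0.3018 × 1.995 = 1.14195
Highest is cycle (3) at 1.1420 (>1, arbitrage).

1.1420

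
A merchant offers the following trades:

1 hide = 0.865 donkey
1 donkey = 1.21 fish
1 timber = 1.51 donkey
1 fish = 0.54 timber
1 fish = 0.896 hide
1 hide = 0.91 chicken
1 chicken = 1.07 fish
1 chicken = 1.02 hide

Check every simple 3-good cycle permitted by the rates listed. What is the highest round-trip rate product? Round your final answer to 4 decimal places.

0.9866

timber→donkey→fish→timber: 1.51 × 1.21 × 0.54 = 0.98663
hide→donkey→fish→hide: 0.865 × 1.21 × 0.896 = 0.93780
chicken→fish→hide→chicken: 1.07 × 0.896 × 0.91 = 0.87244
Maximum is timber→donkey→fish→timber at 0.9866; no arbitrage — every cycle loses value.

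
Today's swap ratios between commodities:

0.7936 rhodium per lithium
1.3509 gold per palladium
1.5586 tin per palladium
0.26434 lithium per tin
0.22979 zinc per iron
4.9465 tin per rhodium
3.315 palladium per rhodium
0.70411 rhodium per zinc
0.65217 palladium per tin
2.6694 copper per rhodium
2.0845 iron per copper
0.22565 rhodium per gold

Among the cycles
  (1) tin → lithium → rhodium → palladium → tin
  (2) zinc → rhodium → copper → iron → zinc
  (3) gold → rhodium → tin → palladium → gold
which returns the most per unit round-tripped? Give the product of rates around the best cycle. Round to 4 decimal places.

(1) 0.26434 × 0.7936 × 3.315 × 1.5586 = 1.08388
(2) 0.70411 × 2.6694 × 2.0845 × 0.22979 = 0.90030
(3) 0.22565 × 4.9465 × 0.65217 × 1.3509 = 0.98337
Highest is cycle (1) at 1.0839 (>1, arbitrage).

1.0839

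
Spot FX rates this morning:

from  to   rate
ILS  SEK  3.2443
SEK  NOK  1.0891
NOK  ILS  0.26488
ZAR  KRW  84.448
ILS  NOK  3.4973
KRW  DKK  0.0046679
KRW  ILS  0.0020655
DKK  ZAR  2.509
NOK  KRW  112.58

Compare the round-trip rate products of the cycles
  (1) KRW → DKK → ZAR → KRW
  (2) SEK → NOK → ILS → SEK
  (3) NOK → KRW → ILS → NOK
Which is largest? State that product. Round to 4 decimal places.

(1) 0.0046679 × 2.509 × 84.448 = 0.98903
(2) 1.0891 × 0.26488 × 3.2443 = 0.93592
(3) 112.58 × 0.0020655 × 3.4973 = 0.81324
Highest is cycle (1) at 0.9890 (≤1, no arbitrage).

0.9890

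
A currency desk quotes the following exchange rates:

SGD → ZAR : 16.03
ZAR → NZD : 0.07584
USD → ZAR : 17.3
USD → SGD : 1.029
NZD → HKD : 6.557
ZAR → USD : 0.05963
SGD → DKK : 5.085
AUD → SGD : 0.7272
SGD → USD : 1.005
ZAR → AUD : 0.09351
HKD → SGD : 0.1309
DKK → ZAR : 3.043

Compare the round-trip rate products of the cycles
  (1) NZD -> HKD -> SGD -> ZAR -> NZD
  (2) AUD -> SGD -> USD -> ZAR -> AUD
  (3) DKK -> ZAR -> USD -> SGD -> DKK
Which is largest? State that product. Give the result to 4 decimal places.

(1) 6.557 × 0.1309 × 16.03 × 0.07584 = 1.04346
(2) 0.7272 × 1.005 × 17.3 × 0.09351 = 1.18229
(3) 3.043 × 0.05963 × 1.029 × 5.085 = 0.94945
Highest is cycle (2) at 1.1823 (>1, arbitrage).

1.1823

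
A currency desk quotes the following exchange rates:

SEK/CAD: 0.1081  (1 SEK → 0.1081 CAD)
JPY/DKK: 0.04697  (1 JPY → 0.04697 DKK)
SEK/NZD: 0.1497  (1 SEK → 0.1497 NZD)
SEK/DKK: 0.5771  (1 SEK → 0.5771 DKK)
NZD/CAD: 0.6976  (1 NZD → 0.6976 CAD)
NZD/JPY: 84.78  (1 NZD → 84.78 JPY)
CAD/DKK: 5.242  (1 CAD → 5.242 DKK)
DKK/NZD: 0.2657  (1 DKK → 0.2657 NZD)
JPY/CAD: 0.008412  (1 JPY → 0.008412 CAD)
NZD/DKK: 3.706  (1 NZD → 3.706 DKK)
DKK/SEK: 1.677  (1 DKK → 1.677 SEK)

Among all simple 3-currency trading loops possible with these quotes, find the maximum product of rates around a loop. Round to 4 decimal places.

1.0580

DKK→NZD→JPY→DKK: 0.2657 × 84.78 × 0.04697 = 1.05805
DKK→NZD→CAD→DKK: 0.2657 × 0.6976 × 5.242 = 0.97162
DKK→SEK→CAD→DKK: 1.677 × 0.1081 × 5.242 = 0.95029
DKK→SEK→NZD→DKK: 1.677 × 0.1497 × 3.706 = 0.93038
Maximum is DKK→NZD→JPY→DKK at 1.0580; arbitrage exists.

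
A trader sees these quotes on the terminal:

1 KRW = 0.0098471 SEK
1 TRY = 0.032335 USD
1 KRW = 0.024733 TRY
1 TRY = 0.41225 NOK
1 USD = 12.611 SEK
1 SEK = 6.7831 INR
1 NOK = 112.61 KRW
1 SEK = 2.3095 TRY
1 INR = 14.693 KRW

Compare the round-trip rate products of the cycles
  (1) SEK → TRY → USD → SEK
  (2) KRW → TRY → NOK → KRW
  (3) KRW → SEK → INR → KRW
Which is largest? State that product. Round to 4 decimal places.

(1) 2.3095 × 0.032335 × 12.611 = 0.94176
(2) 0.024733 × 0.41225 × 112.61 = 1.14819
(3) 0.0098471 × 6.7831 × 14.693 = 0.98140
Highest is cycle (2) at 1.1482 (>1, arbitrage).

1.1482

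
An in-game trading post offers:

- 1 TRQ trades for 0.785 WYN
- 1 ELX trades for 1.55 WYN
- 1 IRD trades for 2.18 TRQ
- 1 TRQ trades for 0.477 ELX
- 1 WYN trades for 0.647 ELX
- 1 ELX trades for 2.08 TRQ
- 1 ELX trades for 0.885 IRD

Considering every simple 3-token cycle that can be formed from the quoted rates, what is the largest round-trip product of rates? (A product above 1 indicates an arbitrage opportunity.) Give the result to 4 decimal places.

TRQ→WYN→ELX→TRQ: 0.785 × 0.647 × 2.08 = 1.05642
TRQ→ELX→IRD→TRQ: 0.477 × 0.885 × 2.18 = 0.92028
Maximum is TRQ→WYN→ELX→TRQ at 1.0564; arbitrage exists.

1.0564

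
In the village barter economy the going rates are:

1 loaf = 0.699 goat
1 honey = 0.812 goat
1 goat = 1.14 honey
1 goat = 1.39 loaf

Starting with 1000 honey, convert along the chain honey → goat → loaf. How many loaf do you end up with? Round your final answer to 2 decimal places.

1128.68

1000 honey × 0.812 = 812 goat
812 goat × 1.39 = 1128.68 loaf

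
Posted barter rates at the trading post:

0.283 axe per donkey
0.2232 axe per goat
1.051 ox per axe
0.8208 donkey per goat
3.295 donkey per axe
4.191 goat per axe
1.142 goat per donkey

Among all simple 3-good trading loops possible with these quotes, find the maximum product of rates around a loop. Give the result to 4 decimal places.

0.9735

goat→donkey→axe→goat: 0.8208 × 0.283 × 4.191 = 0.97351
goat→axe→donkey→goat: 0.2232 × 3.295 × 1.142 = 0.83988
Maximum is goat→donkey→axe→goat at 0.9735; no arbitrage — every cycle loses value.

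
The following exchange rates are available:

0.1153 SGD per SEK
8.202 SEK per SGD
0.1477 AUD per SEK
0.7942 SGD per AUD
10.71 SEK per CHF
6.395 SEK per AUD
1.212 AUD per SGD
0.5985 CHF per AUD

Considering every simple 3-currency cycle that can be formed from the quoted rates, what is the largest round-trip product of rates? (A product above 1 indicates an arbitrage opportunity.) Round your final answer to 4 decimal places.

0.9621

SEK→AUD→SGD→SEK: 0.1477 × 0.7942 × 8.202 = 0.96212
SEK→AUD→CHF→SEK: 0.1477 × 0.5985 × 10.71 = 0.94675
SEK→SGD→AUD→SEK: 0.1153 × 1.212 × 6.395 = 0.89366
Maximum is SEK→AUD→SGD→SEK at 0.9621; no arbitrage — every cycle loses value.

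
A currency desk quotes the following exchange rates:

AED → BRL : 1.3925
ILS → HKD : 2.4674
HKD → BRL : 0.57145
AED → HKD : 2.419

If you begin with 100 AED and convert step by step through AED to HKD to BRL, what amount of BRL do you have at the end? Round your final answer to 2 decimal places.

138.23

100 AED × 2.419 = 241.9 HKD
241.9 HKD × 0.57145 = 138.233755 BRL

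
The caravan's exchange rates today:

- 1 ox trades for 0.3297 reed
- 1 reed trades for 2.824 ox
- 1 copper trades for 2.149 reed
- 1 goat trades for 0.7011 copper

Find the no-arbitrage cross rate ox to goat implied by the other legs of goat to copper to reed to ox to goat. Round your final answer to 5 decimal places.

Known legs of the cycle: 0.7011 × 2.149 × 2.824 = 4.2548188536
For no arbitrage the full-cycle product must be 1, so the missing rate is 1 / 4.2548188536 ≈ 0.2350276.

0.23503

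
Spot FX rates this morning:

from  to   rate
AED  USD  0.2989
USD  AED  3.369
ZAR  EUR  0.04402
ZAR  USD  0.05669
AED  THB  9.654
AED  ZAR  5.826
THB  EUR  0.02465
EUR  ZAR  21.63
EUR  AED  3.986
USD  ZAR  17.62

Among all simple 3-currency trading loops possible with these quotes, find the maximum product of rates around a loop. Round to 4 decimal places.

1.1127

USD→AED→ZAR→USD: 3.369 × 5.826 × 0.05669 = 1.11270
EUR→AED→ZAR→EUR: 3.986 × 5.826 × 0.04402 = 1.02225
EUR→AED→THB→EUR: 3.986 × 9.654 × 0.02465 = 0.94855
Maximum is USD→AED→ZAR→USD at 1.1127; arbitrage exists.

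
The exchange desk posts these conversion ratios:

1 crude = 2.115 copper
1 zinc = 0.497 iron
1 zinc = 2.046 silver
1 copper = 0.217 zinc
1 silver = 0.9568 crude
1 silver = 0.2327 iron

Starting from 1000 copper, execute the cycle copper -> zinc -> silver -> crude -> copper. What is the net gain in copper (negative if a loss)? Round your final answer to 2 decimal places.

1000 copper × 0.217 = 217 zinc
217 zinc × 2.046 = 443.982 silver
443.982 silver × 0.9568 = 424.8019776 crude
424.8019776 crude × 2.115 = 898.456182624 copper
Net change: 898.456182624 − 1000 = -101.543817376 copper

-101.54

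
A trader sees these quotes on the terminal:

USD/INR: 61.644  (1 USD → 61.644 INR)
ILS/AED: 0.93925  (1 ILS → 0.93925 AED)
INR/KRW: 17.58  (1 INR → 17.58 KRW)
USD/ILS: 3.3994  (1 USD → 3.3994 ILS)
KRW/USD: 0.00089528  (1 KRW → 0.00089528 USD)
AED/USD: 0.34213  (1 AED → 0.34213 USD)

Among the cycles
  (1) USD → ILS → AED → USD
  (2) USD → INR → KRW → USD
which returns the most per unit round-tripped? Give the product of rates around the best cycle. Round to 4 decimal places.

(1) 3.3994 × 0.93925 × 0.34213 = 1.09238
(2) 61.644 × 17.58 × 0.00089528 = 0.97022
Highest is cycle (1) at 1.0924 (>1, arbitrage).

1.0924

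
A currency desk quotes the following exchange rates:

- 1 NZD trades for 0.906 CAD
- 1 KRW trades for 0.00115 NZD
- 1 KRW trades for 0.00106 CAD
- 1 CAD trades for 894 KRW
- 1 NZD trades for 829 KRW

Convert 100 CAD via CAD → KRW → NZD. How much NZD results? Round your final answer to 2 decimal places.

102.81

100 CAD × 894 = 89400 KRW
89400 KRW × 0.00115 = 102.81 NZD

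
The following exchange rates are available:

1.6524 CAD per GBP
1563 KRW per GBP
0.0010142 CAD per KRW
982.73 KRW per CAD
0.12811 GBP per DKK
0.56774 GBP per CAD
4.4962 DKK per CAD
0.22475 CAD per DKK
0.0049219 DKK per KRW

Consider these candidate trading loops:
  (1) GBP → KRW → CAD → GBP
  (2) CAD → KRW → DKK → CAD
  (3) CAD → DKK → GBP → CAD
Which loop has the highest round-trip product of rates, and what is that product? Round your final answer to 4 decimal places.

(1) 1563 × 0.0010142 × 0.56774 = 0.89998
(2) 982.73 × 0.0049219 × 0.22475 = 1.08709
(3) 4.4962 × 0.12811 × 1.6524 = 0.95180
Highest is cycle (2) at 1.0871 (>1, arbitrage).

1.0871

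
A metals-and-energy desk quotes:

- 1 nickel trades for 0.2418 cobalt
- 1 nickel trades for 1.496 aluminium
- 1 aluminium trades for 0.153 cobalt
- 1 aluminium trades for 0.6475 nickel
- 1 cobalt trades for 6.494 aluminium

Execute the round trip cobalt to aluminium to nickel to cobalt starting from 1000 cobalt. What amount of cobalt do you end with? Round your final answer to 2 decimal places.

1016.74

1000 cobalt × 6.494 = 6494 aluminium
6494 aluminium × 0.6475 = 4204.865 nickel
4204.865 nickel × 0.2418 = 1016.736357 cobalt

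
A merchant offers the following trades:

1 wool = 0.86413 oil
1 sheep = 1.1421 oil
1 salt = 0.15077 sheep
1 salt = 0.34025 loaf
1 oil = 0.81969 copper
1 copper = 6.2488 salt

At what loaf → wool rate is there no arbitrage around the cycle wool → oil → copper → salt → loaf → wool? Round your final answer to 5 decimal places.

Known legs of the cycle: 0.86413 × 0.81969 × 6.2488 × 0.34025 = 1.50599482082877774
For no arbitrage the full-cycle product must be 1, so the missing rate is 1 / 1.50599482082877774 ≈ 0.6640129.

0.66401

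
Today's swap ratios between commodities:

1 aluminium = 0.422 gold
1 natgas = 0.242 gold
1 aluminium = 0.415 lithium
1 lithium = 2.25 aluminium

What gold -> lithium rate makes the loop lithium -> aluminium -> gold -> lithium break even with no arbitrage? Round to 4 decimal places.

1.0532

Known legs of the cycle: 2.25 × 0.422 = 0.9495
For no arbitrage the full-cycle product must be 1, so the missing rate is 1 / 0.9495 ≈ 1.053186.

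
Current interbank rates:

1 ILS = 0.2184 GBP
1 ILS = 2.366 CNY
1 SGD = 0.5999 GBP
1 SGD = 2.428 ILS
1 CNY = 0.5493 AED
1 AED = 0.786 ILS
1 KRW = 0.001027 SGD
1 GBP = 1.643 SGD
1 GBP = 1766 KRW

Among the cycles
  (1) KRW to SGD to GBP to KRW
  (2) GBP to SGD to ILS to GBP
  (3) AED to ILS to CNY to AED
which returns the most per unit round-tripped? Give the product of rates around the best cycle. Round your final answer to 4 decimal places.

(1) 0.001027 × 0.5999 × 1766 = 1.08803
(2) 1.643 × 2.428 × 0.2184 = 0.87124
(3) 0.786 × 2.366 × 0.5493 = 1.02152
Highest is cycle (1) at 1.0880 (>1, arbitrage).

1.0880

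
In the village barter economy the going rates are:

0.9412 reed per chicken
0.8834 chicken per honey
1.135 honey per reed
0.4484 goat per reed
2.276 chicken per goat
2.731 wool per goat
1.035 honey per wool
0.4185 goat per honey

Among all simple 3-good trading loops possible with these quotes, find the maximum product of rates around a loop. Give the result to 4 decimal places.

goat→wool→honey→goat: 2.731 × 1.035 × 0.4185 = 1.18293
reed→goat→chicken→reed: 0.4484 × 2.276 × 0.9412 = 0.96055
reed→honey→chicken→reed: 1.135 × 0.8834 × 0.9412 = 0.94370
Maximum is goat→wool→honey→goat at 1.1829; arbitrage exists.

1.1829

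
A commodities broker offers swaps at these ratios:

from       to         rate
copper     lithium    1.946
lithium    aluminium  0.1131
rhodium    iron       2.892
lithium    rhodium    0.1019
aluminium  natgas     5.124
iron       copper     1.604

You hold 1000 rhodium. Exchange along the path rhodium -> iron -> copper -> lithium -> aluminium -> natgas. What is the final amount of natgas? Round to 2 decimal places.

1000 rhodium × 2.892 = 2892 iron
2892 iron × 1.604 = 4638.768 copper
4638.768 copper × 1.946 = 9027.042528 lithium
9027.042528 lithium × 0.1131 = 1020.9585099168 aluminium
1020.9585099168 aluminium × 5.124 = 5231.3914048136832 natgas

5231.39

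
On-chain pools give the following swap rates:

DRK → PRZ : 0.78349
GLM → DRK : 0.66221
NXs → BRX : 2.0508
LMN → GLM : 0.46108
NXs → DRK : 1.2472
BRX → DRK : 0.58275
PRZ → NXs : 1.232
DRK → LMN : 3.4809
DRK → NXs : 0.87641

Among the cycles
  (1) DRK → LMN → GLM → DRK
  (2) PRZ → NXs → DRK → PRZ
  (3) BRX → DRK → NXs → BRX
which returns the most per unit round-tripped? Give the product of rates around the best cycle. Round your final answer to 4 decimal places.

1.2039

(1) 3.4809 × 0.46108 × 0.66221 = 1.06283
(2) 1.232 × 1.2472 × 0.78349 = 1.20387
(3) 0.58275 × 0.87641 × 2.0508 = 1.04740
Highest is cycle (2) at 1.2039 (>1, arbitrage).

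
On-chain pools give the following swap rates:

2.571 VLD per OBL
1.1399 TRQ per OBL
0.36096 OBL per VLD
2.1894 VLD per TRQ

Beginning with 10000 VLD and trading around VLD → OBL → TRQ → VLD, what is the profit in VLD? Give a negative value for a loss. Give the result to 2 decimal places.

10000 VLD × 0.36096 = 3609.6 OBL
3609.6 OBL × 1.1399 = 4114.58304 TRQ
4114.58304 TRQ × 2.1894 = 9008.468107776 VLD
Net change: 9008.468107776 − 10000 = -991.531892224 VLD

-991.53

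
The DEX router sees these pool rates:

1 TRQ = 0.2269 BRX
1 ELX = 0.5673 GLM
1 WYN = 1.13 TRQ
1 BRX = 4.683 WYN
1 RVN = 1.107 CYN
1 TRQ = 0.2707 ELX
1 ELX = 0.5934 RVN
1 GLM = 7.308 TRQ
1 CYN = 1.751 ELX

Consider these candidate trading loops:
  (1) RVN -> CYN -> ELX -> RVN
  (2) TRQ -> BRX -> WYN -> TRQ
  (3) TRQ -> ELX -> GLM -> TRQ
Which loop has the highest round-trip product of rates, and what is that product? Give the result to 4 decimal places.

(1) 1.107 × 1.751 × 0.5934 = 1.15022
(2) 0.2269 × 4.683 × 1.13 = 1.20071
(3) 0.2707 × 0.5673 × 7.308 = 1.12228
Highest is cycle (2) at 1.2007 (>1, arbitrage).

1.2007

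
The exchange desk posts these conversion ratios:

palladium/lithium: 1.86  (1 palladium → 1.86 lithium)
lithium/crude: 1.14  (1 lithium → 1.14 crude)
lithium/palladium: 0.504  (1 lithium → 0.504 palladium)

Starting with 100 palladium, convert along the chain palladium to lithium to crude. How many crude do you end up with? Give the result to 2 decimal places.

212.04

100 palladium × 1.86 = 186 lithium
186 lithium × 1.14 = 212.04 crude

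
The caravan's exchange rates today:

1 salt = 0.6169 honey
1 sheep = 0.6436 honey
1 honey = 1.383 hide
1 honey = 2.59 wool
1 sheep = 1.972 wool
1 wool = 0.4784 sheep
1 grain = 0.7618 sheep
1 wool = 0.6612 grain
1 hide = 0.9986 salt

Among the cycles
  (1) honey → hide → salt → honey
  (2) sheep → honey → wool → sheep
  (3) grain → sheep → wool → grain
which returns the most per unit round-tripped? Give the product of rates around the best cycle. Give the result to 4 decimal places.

0.9933

(1) 1.383 × 0.9986 × 0.6169 = 0.85198
(2) 0.6436 × 2.59 × 0.4784 = 0.79746
(3) 0.7618 × 1.972 × 0.6612 = 0.99330
Highest is cycle (3) at 0.9933 (≤1, no arbitrage).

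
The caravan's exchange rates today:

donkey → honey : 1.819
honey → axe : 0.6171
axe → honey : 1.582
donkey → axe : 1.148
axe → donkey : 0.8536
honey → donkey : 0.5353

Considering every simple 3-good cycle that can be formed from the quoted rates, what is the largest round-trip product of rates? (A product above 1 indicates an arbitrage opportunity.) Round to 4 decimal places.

donkey→axe→honey→donkey: 1.148 × 1.582 × 0.5353 = 0.97218
donkey→honey→axe→donkey: 1.819 × 0.6171 × 0.8536 = 0.95817
Maximum is donkey→axe→honey→donkey at 0.9722; no arbitrage — every cycle loses value.

0.9722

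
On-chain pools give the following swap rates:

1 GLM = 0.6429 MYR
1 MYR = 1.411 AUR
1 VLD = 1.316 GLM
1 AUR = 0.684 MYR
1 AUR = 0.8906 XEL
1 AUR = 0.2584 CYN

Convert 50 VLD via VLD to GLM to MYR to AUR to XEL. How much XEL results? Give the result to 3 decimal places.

50 VLD × 1.316 = 65.8 GLM
65.8 GLM × 0.6429 = 42.30282 MYR
42.30282 MYR × 1.411 = 59.68927902 AUR
59.68927902 AUR × 0.8906 = 53.159271895212 XEL

53.159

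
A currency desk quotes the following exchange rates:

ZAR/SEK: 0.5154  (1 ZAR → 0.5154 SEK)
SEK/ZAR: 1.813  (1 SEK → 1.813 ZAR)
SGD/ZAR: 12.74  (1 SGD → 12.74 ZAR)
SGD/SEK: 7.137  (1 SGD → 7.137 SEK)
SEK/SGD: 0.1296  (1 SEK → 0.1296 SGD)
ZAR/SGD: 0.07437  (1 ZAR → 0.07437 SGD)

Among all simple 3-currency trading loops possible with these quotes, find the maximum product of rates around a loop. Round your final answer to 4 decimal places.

SEK→ZAR→SGD→SEK: 1.813 × 0.07437 × 7.137 = 0.96230
SEK→SGD→ZAR→SEK: 0.1296 × 12.74 × 0.5154 = 0.85098
Maximum is SEK→ZAR→SGD→SEK at 0.9623; no arbitrage — every cycle loses value.

0.9623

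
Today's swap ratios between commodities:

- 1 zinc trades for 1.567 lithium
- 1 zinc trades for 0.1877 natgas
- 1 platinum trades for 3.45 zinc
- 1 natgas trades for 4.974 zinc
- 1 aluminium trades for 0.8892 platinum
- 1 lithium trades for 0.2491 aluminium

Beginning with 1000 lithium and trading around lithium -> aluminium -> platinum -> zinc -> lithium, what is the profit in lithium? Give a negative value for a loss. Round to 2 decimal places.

1000 lithium × 0.2491 = 249.1 aluminium
249.1 aluminium × 0.8892 = 221.49972 platinum
221.49972 platinum × 3.45 = 764.174034 zinc
764.174034 zinc × 1.567 = 1197.460711278 lithium
Net change: 1197.460711278 − 1000 = 197.460711278 lithium

197.46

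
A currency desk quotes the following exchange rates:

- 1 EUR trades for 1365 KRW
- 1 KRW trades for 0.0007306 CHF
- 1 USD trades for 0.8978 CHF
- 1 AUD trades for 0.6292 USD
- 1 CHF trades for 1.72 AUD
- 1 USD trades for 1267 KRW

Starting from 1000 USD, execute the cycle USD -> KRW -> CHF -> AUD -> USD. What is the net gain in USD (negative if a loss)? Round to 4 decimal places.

1000 USD × 1267 = 1267000 KRW
1267000 KRW × 0.0007306 = 925.6702 CHF
925.6702 CHF × 1.72 = 1592.152744 AUD
1592.152744 AUD × 0.6292 = 1001.7825065248 USD
Net change: 1001.7825065248 − 1000 = 1.7825065248 USD

1.7825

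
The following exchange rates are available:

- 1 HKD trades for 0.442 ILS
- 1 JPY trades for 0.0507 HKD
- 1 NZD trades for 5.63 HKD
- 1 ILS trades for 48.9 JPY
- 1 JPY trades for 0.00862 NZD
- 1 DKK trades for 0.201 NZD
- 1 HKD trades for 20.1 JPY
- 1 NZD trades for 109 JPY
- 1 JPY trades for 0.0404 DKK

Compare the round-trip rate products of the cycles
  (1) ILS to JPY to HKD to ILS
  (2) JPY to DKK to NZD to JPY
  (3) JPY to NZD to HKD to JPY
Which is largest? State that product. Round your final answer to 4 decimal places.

1.0958

(1) 48.9 × 0.0507 × 0.442 = 1.09582
(2) 0.0404 × 0.201 × 109 = 0.88512
(3) 0.00862 × 5.63 × 20.1 = 0.97547
Highest is cycle (1) at 1.0958 (>1, arbitrage).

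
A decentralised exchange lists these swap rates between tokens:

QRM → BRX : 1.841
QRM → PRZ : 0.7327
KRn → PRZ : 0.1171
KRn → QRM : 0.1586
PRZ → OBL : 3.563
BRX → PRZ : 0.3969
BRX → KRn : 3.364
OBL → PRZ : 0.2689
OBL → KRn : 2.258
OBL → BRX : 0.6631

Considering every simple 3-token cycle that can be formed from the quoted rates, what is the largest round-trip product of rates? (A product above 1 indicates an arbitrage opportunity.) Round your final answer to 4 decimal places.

BRX→KRn→QRM→BRX: 3.364 × 0.1586 × 1.841 = 0.98223
KRn→PRZ→OBL→KRn: 0.1171 × 3.563 × 2.258 = 0.94210
BRX→PRZ→OBL→BRX: 0.3969 × 3.563 × 0.6631 = 0.93773
Maximum is BRX→KRn→QRM→BRX at 0.9822; no arbitrage — every cycle loses value.

0.9822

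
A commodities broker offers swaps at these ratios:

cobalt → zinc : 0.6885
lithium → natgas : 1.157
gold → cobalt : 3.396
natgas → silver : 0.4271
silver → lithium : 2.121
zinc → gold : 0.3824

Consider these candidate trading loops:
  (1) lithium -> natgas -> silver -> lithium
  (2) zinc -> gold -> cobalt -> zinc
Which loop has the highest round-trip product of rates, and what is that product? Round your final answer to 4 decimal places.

(1) 1.157 × 0.4271 × 2.121 = 1.04810
(2) 0.3824 × 3.396 × 0.6885 = 0.89411
Highest is cycle (1) at 1.0481 (>1, arbitrage).

1.0481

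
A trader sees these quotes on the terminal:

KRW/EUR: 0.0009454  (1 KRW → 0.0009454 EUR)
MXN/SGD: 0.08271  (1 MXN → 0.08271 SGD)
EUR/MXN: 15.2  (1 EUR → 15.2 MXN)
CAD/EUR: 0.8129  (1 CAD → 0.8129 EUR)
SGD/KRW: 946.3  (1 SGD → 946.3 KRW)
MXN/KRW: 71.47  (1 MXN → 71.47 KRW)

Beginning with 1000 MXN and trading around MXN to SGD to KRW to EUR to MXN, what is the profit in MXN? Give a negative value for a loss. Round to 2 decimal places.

124.72

1000 MXN × 0.08271 = 82.71 SGD
82.71 SGD × 946.3 = 78268.473 KRW
78268.473 KRW × 0.0009454 = 73.9950143742 EUR
73.9950143742 EUR × 15.2 = 1124.72421848784 MXN
Net change: 1124.72421848784 − 1000 = 124.72421848784 MXN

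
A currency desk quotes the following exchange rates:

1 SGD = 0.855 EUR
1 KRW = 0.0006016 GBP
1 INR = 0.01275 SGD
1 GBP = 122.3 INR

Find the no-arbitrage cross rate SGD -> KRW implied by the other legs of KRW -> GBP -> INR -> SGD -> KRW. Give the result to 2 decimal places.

Known legs of the cycle: 0.0006016 × 122.3 × 0.01275 = 0.00093808992
For no arbitrage the full-cycle product must be 1, so the missing rate is 1 / 0.00093808992 ≈ 1065.9959.

1066.00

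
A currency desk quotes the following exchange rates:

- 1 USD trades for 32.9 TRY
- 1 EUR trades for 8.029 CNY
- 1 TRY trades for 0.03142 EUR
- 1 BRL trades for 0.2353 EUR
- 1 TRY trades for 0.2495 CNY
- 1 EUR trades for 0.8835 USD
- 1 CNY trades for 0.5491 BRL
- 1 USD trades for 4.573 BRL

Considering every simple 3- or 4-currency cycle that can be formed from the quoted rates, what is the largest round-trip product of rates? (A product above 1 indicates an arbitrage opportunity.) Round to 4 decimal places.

1.0374

EUR→CNY→BRL→EUR: 8.029 × 0.5491 × 0.2353 = 1.03737
USD→BRL→EUR→USD: 4.573 × 0.2353 × 0.8835 = 0.95067
USD→TRY→EUR→USD: 32.9 × 0.03142 × 0.8835 = 0.91329
Maximum is EUR→CNY→BRL→EUR at 1.0374; arbitrage exists.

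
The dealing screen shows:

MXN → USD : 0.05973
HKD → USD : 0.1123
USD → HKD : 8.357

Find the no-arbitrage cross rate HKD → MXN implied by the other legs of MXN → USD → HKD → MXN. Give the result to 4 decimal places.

2.0034

Known legs of the cycle: 0.05973 × 8.357 = 0.49916361
For no arbitrage the full-cycle product must be 1, so the missing rate is 1 / 0.49916361 ≈ 2.003351.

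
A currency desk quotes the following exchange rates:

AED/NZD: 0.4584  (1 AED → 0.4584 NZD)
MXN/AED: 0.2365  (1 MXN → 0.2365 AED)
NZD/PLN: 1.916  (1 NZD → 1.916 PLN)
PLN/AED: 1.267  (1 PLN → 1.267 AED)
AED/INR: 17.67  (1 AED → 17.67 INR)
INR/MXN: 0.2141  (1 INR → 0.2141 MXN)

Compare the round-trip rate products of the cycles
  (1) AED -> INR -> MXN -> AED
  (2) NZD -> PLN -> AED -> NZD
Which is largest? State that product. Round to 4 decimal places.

(1) 17.67 × 0.2141 × 0.2365 = 0.89471
(2) 1.916 × 1.267 × 0.4584 = 1.11280
Highest is cycle (2) at 1.1128 (>1, arbitrage).

1.1128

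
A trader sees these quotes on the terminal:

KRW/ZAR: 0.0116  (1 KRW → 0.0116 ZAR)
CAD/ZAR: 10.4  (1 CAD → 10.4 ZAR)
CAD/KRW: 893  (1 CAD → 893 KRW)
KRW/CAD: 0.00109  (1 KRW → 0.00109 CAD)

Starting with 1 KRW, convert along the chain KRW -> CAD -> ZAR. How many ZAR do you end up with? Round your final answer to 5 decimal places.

0.01134

1 KRW × 0.00109 = 0.00109 CAD
0.00109 CAD × 10.4 = 0.011336 ZAR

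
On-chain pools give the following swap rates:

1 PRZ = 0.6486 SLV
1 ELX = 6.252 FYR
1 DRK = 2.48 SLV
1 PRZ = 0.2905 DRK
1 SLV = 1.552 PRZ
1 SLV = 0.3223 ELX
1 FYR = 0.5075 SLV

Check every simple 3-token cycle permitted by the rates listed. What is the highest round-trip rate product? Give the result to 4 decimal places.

DRK→SLV→PRZ→DRK: 2.48 × 1.552 × 0.2905 = 1.11812
SLV→ELX→FYR→SLV: 0.3223 × 6.252 × 0.5075 = 1.02262
Maximum is DRK→SLV→PRZ→DRK at 1.1181; arbitrage exists.

1.1181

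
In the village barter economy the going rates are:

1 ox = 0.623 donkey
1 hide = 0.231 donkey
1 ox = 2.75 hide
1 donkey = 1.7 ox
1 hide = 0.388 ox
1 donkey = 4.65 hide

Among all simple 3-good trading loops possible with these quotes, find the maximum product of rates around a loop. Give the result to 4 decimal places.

hide→ox→donkey→hide: 0.388 × 0.623 × 4.65 = 1.12402
hide→donkey→ox→hide: 0.231 × 1.7 × 2.75 = 1.07993
Maximum is hide→ox→donkey→hide at 1.1240; arbitrage exists.

1.1240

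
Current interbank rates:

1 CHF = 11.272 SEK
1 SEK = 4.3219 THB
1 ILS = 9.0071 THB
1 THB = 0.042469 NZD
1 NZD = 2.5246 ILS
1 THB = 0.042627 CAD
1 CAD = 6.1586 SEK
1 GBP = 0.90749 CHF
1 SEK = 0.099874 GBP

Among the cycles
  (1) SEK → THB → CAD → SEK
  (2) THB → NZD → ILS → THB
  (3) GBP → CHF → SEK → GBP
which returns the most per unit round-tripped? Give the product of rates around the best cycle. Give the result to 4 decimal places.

1.1346

(1) 4.3219 × 0.042627 × 6.1586 = 1.13460
(2) 0.042469 × 2.5246 × 9.0071 = 0.96572
(3) 0.90749 × 11.272 × 0.099874 = 1.02163
Highest is cycle (1) at 1.1346 (>1, arbitrage).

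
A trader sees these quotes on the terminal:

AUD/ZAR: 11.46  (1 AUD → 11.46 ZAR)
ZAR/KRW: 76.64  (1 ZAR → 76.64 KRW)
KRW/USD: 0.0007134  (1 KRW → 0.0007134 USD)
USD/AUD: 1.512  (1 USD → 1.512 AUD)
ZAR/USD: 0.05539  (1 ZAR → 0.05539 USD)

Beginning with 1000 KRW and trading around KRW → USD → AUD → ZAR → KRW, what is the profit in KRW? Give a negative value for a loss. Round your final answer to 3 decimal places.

1000 KRW × 0.0007134 = 0.7134 USD
0.7134 USD × 1.512 = 1.0786608 AUD
1.0786608 AUD × 11.46 = 12.361452768 ZAR
12.361452768 ZAR × 76.64 = 947.38174013952 KRW
Net change: 947.38174013952 − 1000 = -52.61825986048 KRW

-52.618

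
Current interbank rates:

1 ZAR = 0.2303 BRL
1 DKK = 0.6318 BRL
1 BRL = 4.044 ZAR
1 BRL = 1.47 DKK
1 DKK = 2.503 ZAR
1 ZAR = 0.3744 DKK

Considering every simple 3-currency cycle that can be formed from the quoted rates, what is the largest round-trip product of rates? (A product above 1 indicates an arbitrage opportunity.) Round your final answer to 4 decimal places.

ZAR→DKK→BRL→ZAR: 0.3744 × 0.6318 × 4.044 = 0.95659
ZAR→BRL→DKK→ZAR: 0.2303 × 1.47 × 2.503 = 0.84737
Maximum is ZAR→DKK→BRL→ZAR at 0.9566; no arbitrage — every cycle loses value.

0.9566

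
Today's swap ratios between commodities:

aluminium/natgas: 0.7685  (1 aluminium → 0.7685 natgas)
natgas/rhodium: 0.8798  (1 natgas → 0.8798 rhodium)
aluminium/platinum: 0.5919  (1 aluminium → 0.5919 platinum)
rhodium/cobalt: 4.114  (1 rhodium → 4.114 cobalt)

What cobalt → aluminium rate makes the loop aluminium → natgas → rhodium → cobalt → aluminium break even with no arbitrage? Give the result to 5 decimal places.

0.35951

Known legs of the cycle: 0.7685 × 0.8798 × 4.114 = 2.7815835982
For no arbitrage the full-cycle product must be 1, so the missing rate is 1 / 2.7815835982 ≈ 0.3595074.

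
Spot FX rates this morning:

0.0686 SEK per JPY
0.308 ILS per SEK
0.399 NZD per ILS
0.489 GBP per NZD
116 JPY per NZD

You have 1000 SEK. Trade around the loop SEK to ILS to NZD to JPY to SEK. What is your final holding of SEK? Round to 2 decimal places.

1000 SEK × 0.308 = 308 ILS
308 ILS × 0.399 = 122.892 NZD
122.892 NZD × 116 = 14255.472 JPY
14255.472 JPY × 0.0686 = 977.9253792 SEK

977.93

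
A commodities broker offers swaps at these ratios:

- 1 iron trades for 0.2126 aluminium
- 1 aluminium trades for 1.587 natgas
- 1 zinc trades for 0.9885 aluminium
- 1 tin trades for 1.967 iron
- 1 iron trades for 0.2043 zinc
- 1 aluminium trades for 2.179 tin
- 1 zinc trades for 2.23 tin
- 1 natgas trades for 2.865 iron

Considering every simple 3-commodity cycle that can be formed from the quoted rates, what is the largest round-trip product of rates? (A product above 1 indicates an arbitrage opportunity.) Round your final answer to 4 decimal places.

iron→aluminium→natgas→iron: 0.2126 × 1.587 × 2.865 = 0.96664
iron→aluminium→tin→iron: 0.2126 × 2.179 × 1.967 = 0.91122
iron→zinc→tin→iron: 0.2043 × 2.23 × 1.967 = 0.89614
Maximum is iron→aluminium→natgas→iron at 0.9666; no arbitrage — every cycle loses value.

0.9666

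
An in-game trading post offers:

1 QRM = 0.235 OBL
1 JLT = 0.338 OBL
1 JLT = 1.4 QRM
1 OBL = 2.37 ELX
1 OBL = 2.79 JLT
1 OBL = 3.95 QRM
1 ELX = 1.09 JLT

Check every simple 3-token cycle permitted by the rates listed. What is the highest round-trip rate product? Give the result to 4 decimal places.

0.9179

QRM→OBL→JLT→QRM: 0.235 × 2.79 × 1.4 = 0.91791
JLT→OBL→ELX→JLT: 0.338 × 2.37 × 1.09 = 0.87316
Maximum is QRM→OBL→JLT→QRM at 0.9179; no arbitrage — every cycle loses value.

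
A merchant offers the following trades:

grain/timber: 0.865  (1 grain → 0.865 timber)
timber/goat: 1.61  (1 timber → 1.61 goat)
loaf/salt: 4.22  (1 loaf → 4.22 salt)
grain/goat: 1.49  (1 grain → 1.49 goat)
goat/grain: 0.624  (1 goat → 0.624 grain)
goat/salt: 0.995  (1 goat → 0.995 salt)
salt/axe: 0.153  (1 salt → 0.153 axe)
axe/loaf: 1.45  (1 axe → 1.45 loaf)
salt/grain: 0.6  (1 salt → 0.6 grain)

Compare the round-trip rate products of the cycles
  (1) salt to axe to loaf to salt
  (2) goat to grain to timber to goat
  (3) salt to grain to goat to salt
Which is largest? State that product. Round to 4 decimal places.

(1) 0.153 × 1.45 × 4.22 = 0.93621
(2) 0.624 × 0.865 × 1.61 = 0.86901
(3) 0.6 × 1.49 × 0.995 = 0.88953
Highest is cycle (1) at 0.9362 (≤1, no arbitrage).

0.9362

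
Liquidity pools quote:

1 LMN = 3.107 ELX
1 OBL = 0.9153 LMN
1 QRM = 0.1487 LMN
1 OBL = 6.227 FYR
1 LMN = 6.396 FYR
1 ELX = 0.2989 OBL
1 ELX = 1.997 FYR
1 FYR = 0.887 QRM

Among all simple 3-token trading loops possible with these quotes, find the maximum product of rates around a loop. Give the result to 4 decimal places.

0.8500

LMN→ELX→OBL→LMN: 3.107 × 0.2989 × 0.9153 = 0.85002
QRM→LMN→FYR→QRM: 0.1487 × 6.396 × 0.887 = 0.84361
Maximum is LMN→ELX→OBL→LMN at 0.8500; no arbitrage — every cycle loses value.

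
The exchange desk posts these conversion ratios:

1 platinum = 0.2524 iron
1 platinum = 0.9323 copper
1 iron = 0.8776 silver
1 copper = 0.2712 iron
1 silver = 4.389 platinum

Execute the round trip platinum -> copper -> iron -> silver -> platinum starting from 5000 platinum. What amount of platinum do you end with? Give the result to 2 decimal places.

5000 platinum × 0.9323 = 4661.5 copper
4661.5 copper × 0.2712 = 1264.1988 iron
1264.1988 iron × 0.8776 = 1109.46086688 silver
1109.46086688 silver × 4.389 = 4869.42374473632 platinum

4869.42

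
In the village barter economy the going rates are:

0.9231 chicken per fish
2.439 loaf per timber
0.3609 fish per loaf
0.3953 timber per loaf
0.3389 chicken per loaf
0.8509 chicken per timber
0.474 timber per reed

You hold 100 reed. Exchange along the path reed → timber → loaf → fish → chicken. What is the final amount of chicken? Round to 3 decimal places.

38.515

100 reed × 0.474 = 47.4 timber
47.4 timber × 2.439 = 115.6086 loaf
115.6086 loaf × 0.3609 = 41.72314374 fish
41.72314374 fish × 0.9231 = 38.514633986394 chicken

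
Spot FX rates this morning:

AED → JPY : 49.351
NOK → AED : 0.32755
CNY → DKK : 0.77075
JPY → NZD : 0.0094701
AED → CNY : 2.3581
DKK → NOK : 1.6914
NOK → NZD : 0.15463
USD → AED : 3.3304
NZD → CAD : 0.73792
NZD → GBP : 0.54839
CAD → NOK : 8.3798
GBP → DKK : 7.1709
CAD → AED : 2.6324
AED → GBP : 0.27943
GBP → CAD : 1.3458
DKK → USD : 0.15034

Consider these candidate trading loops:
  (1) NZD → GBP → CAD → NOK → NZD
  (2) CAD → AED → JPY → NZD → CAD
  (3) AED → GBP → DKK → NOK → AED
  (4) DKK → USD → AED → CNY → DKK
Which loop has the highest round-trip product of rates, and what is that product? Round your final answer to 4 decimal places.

(1) 0.54839 × 1.3458 × 8.3798 × 0.15463 = 0.95631
(2) 2.6324 × 49.351 × 0.0094701 × 0.73792 = 0.90784
(3) 0.27943 × 7.1709 × 1.6914 × 0.32755 = 1.11012
(4) 0.15034 × 3.3304 × 2.3581 × 0.77075 = 0.91001
Highest is cycle (3) at 1.1101 (>1, arbitrage).

1.1101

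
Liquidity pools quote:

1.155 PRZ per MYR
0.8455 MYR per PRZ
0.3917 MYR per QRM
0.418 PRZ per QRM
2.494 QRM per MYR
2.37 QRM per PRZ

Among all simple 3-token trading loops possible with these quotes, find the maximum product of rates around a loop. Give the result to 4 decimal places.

QRM→MYR→PRZ→QRM: 0.3917 × 1.155 × 2.37 = 1.07222
QRM→PRZ→MYR→QRM: 0.418 × 0.8455 × 2.494 = 0.88143
Maximum is QRM→MYR→PRZ→QRM at 1.0722; arbitrage exists.

1.0722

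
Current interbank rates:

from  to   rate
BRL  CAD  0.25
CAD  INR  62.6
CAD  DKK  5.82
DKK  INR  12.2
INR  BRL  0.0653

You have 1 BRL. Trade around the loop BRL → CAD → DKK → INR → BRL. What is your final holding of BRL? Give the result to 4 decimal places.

1.1591

1 BRL × 0.25 = 0.25 CAD
0.25 CAD × 5.82 = 1.455 DKK
1.455 DKK × 12.2 = 17.751 INR
17.751 INR × 0.0653 = 1.1591403 BRL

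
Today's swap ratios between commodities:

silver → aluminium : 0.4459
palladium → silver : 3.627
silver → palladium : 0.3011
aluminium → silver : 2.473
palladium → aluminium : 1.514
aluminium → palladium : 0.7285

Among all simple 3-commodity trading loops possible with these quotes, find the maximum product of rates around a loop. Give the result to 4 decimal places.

1.1782

palladium→silver→aluminium→palladium: 3.627 × 0.4459 × 0.7285 = 1.17819
palladium→aluminium→silver→palladium: 1.514 × 2.473 × 0.3011 = 1.12736
Maximum is palladium→silver→aluminium→palladium at 1.1782; arbitrage exists.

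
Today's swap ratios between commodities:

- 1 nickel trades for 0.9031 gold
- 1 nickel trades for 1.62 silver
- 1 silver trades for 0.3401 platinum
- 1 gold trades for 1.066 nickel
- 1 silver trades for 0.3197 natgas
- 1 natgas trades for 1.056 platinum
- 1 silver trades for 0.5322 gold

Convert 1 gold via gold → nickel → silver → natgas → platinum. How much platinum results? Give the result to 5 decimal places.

1 gold × 1.066 = 1.066 nickel
1.066 nickel × 1.62 = 1.72692 silver
1.72692 silver × 0.3197 = 0.552096324 natgas
0.552096324 natgas × 1.056 = 0.583013718144 platinum

0.58301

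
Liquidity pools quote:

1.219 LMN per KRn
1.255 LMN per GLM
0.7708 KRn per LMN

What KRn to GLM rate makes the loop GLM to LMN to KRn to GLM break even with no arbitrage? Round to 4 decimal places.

1.0337

Known legs of the cycle: 1.255 × 0.7708 = 0.967354
For no arbitrage the full-cycle product must be 1, so the missing rate is 1 / 0.967354 ≈ 1.033748.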